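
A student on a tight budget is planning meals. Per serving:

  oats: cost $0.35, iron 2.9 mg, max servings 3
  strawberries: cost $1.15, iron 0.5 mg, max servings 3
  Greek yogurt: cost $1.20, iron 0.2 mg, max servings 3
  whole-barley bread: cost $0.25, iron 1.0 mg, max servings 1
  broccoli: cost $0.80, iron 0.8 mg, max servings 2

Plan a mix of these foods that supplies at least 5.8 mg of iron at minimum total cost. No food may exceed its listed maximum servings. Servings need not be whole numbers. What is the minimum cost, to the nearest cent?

Cost per mg of iron: oats $0.1207, whole-barley bread $0.2500, broccoli $1.0000, strawberries $2.3000, Greek yogurt $6.0000.
Take 2 servings of oats: +5.8 mg iron for $0.70 (total $0.70, still need 0.0 mg).
Greedy by cheapest-per-mg is optimal for a single linear constraint, so the minimum cost is $0.70.

$0.70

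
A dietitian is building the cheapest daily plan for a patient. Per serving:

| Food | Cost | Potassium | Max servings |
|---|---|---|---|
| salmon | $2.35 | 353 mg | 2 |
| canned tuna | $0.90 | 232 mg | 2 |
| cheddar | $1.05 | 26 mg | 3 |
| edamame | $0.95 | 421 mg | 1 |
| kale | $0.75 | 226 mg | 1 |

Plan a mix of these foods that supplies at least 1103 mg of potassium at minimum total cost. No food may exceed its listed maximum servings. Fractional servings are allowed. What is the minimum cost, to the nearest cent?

$3.47

Cost per mg of potassium: edamame $0.0023, kale $0.0033, canned tuna $0.0039, salmon $0.0067, cheddar $0.0404.
Take 1 serving of edamame: +421.0 mg potassium for $0.95 (total $0.95, still need 682.0 mg).
Take 1 serving of kale: +226.0 mg potassium for $0.75 (total $1.70, still need 456.0 mg).
Take 1.966 servings of canned tuna: +456.0 mg potassium for $1.77 (total $3.47, still need 0.0 mg).
Greedy by cheapest-per-mg is optimal for a single linear constraint, so the minimum cost is $3.47.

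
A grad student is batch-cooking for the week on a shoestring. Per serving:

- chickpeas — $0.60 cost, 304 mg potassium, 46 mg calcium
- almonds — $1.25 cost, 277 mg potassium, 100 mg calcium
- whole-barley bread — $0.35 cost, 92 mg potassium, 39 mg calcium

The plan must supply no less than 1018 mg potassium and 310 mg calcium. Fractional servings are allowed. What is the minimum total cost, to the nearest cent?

This is a tiny linear program; its minimum lies at a vertex of the feasible set. List the vertices and price them.
chickpeas only: max(1018/304, 310/46) = 6.739 servings → $4.04.
almonds only: max(1018/277, 310/100) = 3.675 servings → $4.59.
whole-barley bread only: max(1018/92, 310/39) = 11.07 servings → $3.87.
chickpeas + almonds with both tight: 0.9021 servings and 2.685 servings → $3.90.
chickpeas + whole-barley bread with both tight: 1.467 servings and 6.219 servings → $3.06.
almonds + whole-barley bread with both targets exact would need a negative amount; discard.
The minimum over all feasible corners is $3.06.

$3.06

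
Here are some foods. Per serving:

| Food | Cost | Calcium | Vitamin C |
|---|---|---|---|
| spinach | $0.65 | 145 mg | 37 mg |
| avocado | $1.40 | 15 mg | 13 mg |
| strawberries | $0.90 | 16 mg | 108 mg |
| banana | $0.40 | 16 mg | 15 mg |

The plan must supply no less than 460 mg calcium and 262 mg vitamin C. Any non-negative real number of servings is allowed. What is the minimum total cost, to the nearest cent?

A basic optimal solution has at most two foods positive. Try each food alone and each pair with both targets met exactly.
spinach only: max(460/145, 262/37) = 7.081 servings → $4.60.
avocado only: max(460/15, 262/13) = 30.67 servings → $42.93.
strawberries only: max(460/16, 262/108) = 28.75 servings → $25.88.
banana only: max(460/16, 262/15) = 28.75 servings → $11.50.
spinach + avocado with both tight: 1.541 servings and 15.77 servings → $23.08.
spinach + strawberries with both tight: 3.019 servings and 1.392 servings → $3.21.
spinach + banana with both tight: 1.711 servings and 13.25 servings → $6.41.
avocado + strawberries: the both-tight solution has a negative serving — not a feasible corner.
avocado + banana with both targets exact would need a negative amount; discard.
strawberries + banana: intersection lies outside the first quadrant.
Cheapest feasible corner: $3.21.

$3.21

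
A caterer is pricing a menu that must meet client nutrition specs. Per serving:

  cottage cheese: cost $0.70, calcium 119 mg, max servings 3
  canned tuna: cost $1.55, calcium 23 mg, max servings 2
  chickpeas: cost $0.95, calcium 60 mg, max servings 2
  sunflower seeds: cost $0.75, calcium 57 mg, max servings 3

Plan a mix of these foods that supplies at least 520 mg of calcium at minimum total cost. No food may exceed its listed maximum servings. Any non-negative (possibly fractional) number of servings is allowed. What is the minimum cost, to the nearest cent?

Cost per mg of calcium: cottage cheese $0.0059, sunflower seeds $0.0132, chickpeas $0.0158, canned tuna $0.0674.
Take 3 servings of cottage cheese: +357.0 mg calcium for $2.10 (total $2.10, still need 163.0 mg).
Take 2.86 servings of sunflower seeds: +163.0 mg calcium for $2.14 (total $4.24, still need 0.0 mg).
Greedy by cheapest-per-mg is optimal for a single linear constraint, so the minimum cost is $4.24.

$4.24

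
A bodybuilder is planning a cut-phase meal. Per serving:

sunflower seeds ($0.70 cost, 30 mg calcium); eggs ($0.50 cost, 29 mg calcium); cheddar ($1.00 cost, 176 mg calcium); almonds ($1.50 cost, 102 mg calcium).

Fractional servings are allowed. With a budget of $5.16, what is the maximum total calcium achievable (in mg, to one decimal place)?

908.2 mg

Calcium per dollar: cheddar 176, almonds 68, eggs 58, sunflower seeds 42.86.
With no serving limits, spend the whole cost allowance on cheddar: $5.16 / $1.00 × 176 mg = 908.2 mg.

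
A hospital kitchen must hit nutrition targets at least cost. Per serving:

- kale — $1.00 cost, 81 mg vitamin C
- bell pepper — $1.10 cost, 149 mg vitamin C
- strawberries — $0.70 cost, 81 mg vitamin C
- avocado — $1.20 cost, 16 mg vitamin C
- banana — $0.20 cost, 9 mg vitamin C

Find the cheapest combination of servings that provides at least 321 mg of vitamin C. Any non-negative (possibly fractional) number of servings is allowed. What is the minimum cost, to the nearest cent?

Cost per mg of vitamin C: bell pepper $0.0074, strawberries $0.0086, kale $0.0123, banana $0.0222, avocado $0.0750.
With no serving limits, use only bell pepper: 321 mg / 149 mg = 2.154 servings × $1.10 = $2.37.

$2.37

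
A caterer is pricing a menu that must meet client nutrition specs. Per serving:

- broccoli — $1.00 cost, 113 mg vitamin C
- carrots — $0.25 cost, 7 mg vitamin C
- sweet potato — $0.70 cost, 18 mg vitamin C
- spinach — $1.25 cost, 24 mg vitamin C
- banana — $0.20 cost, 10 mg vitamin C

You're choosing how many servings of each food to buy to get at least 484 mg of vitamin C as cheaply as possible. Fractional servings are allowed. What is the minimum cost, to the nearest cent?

Cost per mg of vitamin C: broccoli $0.0088, banana $0.0200, carrots $0.0357, sweet potato $0.0389, spinach $0.0521.
With no serving limits, use only broccoli: 484 mg / 113 mg = 4.283 servings × $1.00 = $4.28.

$4.28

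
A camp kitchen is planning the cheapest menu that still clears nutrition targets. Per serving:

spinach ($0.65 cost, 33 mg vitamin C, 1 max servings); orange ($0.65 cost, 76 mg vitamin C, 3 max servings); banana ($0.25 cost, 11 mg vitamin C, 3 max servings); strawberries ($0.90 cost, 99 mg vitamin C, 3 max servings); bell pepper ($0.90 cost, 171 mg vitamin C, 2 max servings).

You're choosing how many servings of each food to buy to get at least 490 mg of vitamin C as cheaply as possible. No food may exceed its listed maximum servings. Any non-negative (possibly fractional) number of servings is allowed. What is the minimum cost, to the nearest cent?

Cost per mg of vitamin C: bell pepper $0.0053, orange $0.0086, strawberries $0.0091, spinach $0.0197, banana $0.0227.
Take 2 servings of bell pepper: +342.0 mg vitamin C for $1.80 (total $1.80, still need 148.0 mg).
Take 1.947 servings of orange: +148.0 mg vitamin C for $1.27 (total $3.07, still need 0.0 mg).
Greedy by cheapest-per-mg is optimal for a single linear constraint, so the minimum cost is $3.07.

$3.07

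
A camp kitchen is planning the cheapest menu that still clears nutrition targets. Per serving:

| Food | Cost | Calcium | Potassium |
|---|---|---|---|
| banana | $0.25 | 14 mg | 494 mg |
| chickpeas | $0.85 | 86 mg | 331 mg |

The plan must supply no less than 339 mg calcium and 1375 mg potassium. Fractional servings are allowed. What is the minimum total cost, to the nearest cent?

With two linear requirements the optimum uses one or two foods; enumerate the corners.
banana only: max(339/14, 1375/494) = 24.21 servings → $6.05.
chickpeas only: max(339/86, 1375/331) = 4.154 servings → $3.53.
banana + chickpeas with both tight: 0.1596 servings and 3.916 servings → $3.37.
So the least-cost plan costs $3.37.

$3.37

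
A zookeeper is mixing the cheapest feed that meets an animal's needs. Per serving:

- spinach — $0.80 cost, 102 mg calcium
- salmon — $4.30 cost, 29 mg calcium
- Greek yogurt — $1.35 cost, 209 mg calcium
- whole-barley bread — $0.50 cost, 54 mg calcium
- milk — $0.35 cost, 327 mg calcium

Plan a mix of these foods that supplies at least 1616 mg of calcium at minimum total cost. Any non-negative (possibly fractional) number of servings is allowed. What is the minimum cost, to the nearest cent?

Cost per mg of calcium: milk $0.0011, Greek yogurt $0.0065, spinach $0.0078, whole-barley bread $0.0093, salmon $0.1483.
With no serving limits, use only milk: 1616 mg / 327 mg = 4.942 servings × $0.35 = $1.73.

$1.73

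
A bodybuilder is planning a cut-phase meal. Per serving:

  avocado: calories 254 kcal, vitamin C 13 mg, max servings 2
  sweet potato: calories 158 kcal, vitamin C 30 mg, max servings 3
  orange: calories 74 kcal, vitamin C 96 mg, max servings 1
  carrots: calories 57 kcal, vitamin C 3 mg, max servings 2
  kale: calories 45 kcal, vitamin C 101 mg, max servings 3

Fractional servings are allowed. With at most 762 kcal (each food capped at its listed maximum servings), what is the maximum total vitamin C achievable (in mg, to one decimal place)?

493.2 mg

Vitamin C per kcal: kale 2.244, orange 1.297, sweet potato 0.1899, carrots 0.05263, avocado 0.05118.
Take 3 servings of kale: uses 135 kcal, +303.0 mg vitamin C (running total 303.0 mg).
Take 1 serving of orange: uses 74 kcal, +96.0 mg vitamin C (running total 399.0 mg).
Take 3 servings of sweet potato: uses 474 kcal, +90.0 mg vitamin C (running total 489.0 mg).
Take 1.386 servings of carrots: uses 79 kcal, +4.2 mg vitamin C (running total 493.2 mg).
Filling greedily by vitamin C-per-kcal is optimal for one linear limit, giving 493.2 mg.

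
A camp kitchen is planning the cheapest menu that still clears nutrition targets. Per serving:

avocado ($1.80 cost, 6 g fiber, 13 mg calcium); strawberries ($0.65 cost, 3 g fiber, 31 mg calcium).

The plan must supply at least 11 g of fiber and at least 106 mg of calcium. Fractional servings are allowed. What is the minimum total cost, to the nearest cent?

An LP optimum is at a vertex; with two nutrient constraints at most two foods are used. Check each candidate.
avocado only: max(11/6, 106/13) = 8.154 servings → $14.68.
strawberries only: max(11/3, 106/31) = 3.667 servings → $2.38.
avocado + strawberries with both tight: 0.1565 servings and 3.354 servings → $2.46.
So the least-cost plan costs $2.38.

$2.38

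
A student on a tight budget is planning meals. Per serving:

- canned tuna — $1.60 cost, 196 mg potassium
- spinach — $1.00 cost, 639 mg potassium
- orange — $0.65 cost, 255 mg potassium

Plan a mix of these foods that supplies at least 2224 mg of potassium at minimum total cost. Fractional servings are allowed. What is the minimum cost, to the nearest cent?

Cost per mg of potassium: spinach $0.0016, orange $0.0025, canned tuna $0.0082.
With no serving limits, use only spinach: 2224 mg / 639 mg = 3.48 servings × $1.00 = $3.48.

$3.48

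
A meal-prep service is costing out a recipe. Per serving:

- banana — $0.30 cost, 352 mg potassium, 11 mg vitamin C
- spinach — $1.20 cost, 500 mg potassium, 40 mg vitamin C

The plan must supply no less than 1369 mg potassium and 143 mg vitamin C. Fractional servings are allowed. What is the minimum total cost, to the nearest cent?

Minimising a linear cost over {potassium ≥ 1369, vitamin C ≥ 143, servings ≥ 0} — the optimum is at a vertex, using one or two foods.
banana only: max(1369/352, 143/11) = 13 servings → $3.90.
spinach only: max(1369/500, 143/40) = 3.575 servings → $4.29.
banana + spinach: the both-tight solution has a negative serving — not a feasible corner.
The minimum over all feasible corners is $3.90.

$3.90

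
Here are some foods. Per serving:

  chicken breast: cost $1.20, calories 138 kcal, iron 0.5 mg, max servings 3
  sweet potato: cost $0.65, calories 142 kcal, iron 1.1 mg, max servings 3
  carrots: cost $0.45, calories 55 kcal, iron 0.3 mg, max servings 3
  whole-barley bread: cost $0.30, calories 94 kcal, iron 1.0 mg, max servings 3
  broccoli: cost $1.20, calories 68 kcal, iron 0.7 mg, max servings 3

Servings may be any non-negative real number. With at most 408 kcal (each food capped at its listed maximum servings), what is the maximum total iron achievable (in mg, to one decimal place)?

Iron per kcal: whole-barley bread 0.01064, broccoli 0.01029, sweet potato 0.007746, carrots 0.005455, chicken breast 0.003623.
Take 3 servings of whole-barley bread: uses 282 kcal, +3.0 mg iron (running total 3.0 mg).
Take 1.853 servings of broccoli: uses 126 kcal, +1.3 mg iron (running total 4.3 mg).
Greedy by best ratio exhausts the calories allowance optimally: 4.3 mg.

4.3 mg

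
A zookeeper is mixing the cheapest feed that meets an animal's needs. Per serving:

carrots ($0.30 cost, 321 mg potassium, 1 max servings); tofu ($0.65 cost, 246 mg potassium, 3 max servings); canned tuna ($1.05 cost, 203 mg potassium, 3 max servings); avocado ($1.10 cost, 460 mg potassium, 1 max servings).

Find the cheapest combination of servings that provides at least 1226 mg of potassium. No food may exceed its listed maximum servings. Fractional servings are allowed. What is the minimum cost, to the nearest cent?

$2.58

Cost per mg of potassium: carrots $0.0009, avocado $0.0024, tofu $0.0026, canned tuna $0.0052.
Take 1 serving of carrots: +321.0 mg potassium for $0.30 (total $0.30, still need 905.0 mg).
Take 1 serving of avocado: +460.0 mg potassium for $1.10 (total $1.40, still need 445.0 mg).
Take 1.809 servings of tofu: +445.0 mg potassium for $1.18 (total $2.58, still need 0.0 mg).
Filling from the cheapest source first is optimal under one linear minimum: $2.58.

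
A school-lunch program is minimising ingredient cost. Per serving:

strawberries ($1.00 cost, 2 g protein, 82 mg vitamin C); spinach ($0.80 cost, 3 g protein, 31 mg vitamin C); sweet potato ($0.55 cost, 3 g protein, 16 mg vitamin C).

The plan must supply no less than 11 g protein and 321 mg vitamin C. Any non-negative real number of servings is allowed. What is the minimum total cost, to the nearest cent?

An LP optimum is at a vertex; with two nutrient constraints at most two foods are used. Check each candidate.
strawberries only: max(11/2, 321/82) = 5.5 servings → $5.50.
spinach only: max(11/3, 321/31) = 10.35 servings → $8.28.
sweet potato only: max(11/3, 321/16) = 20.06 servings → $11.03.
strawberries + spinach with both tight: 3.38 servings and 1.413 servings → $4.51.
strawberries + sweet potato with both tight: 3.678 servings and 1.215 servings → $4.35.
spinach + sweet potato: intersection lies outside the first quadrant.
The minimum over all feasible corners is $4.35.

$4.35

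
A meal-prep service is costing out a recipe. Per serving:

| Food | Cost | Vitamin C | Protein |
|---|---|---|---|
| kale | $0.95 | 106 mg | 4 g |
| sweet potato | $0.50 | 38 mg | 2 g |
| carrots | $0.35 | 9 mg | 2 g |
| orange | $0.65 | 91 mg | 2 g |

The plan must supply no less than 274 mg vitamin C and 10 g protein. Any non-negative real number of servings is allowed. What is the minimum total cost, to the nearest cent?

$2.42

Minimising a linear cost over {vitamin C ≥ 274, protein ≥ 10, servings ≥ 0} — the optimum is at a vertex, using one or two foods.
kale only: max(274/106, 10/4) = 2.585 servings → $2.46.
sweet potato only: max(274/38, 10/2) = 7.211 servings → $3.61.
carrots only: max(274/9, 10/2) = 30.44 servings → $10.66.
orange only: max(274/91, 10/2) = 5 servings → $3.25.
kale + sweet potato with both targets exact would need a negative amount; discard.
kale + carrots: the both-tight solution has a negative serving — not a feasible corner.
kale + orange with both tight: 2.382 servings and 0.2368 servings → $2.42.
sweet potato + carrots: the both-tight solution has a negative serving — not a feasible corner.
sweet potato + orange with both tight: 3.415 servings and 1.585 servings → $2.74.
carrots + orange with both tight: 2.207 servings and 2.793 servings → $2.59.
Cheapest feasible corner: $2.42.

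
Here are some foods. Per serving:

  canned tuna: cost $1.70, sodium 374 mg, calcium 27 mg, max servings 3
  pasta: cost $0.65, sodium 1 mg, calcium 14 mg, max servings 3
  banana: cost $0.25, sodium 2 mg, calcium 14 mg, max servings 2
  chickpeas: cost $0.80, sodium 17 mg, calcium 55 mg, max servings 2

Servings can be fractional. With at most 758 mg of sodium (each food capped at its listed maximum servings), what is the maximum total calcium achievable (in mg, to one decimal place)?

Calcium per mg sodium: pasta 14, banana 7, chickpeas 3.235, canned tuna 0.07219.
Take 3 servings of pasta: uses 3 mg sodium, +42.0 mg calcium (running total 42.0 mg).
Take 2 servings of banana: uses 4 mg sodium, +28.0 mg calcium (running total 70.0 mg).
Take 2 servings of chickpeas: uses 34 mg sodium, +110.0 mg calcium (running total 180.0 mg).
Take 1.917 servings of canned tuna: uses 717 mg sodium, +51.8 mg calcium (running total 231.8 mg).
Greedy by best ratio exhausts the sodium allowance optimally: 231.8 mg.

231.8 mg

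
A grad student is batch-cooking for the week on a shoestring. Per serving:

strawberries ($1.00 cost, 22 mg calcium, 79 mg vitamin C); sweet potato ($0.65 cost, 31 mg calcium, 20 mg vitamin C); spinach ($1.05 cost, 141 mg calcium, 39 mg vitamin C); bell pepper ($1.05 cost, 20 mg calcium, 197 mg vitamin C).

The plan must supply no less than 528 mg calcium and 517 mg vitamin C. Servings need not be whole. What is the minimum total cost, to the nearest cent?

$5.68

At the optimum either one food covers both requirements or two foods hit both targets exactly; no other combination can be cheaper.
strawberries only: max(528/22, 517/79) = 24 servings → $24.00.
sweet potato only: max(528/31, 517/20) = 25.85 servings → $16.80.
spinach only: max(528/141, 517/39) = 13.26 servings → $13.92.
bell pepper only: max(528/20, 517/197) = 26.4 servings → $27.72.
strawberries + sweet potato with both tight: 2.721 servings and 15.1 servings → $12.54.
strawberries + spinach with both tight: 5.088 servings and 2.951 servings → $8.19.
strawberries + bell pepper: the both-tight solution has a negative serving — not a feasible corner.
sweet potato + spinach: intersection lies outside the first quadrant.
sweet potato + bell pepper with both tight: 16.41 servings and 0.9579 servings → $11.68.
spinach + bell pepper with both tight: 3.47 servings and 1.937 servings → $5.68.
So the least-cost plan costs $5.68.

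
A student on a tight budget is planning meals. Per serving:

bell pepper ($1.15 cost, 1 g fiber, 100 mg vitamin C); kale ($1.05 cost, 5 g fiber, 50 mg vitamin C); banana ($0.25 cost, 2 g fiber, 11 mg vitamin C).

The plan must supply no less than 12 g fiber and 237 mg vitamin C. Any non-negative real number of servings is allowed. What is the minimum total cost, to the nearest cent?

bell pepper only: max(12/1, 237/100) = 12 servings → $13.80.
kale only: max(12/5, 237/50) = 4.74 servings → $4.98.
banana only: max(12/2, 237/11) = 21.55 servings → $5.39.
bell pepper + kale with both tight: 1.3 servings and 2.14 servings → $3.74.
bell pepper + banana with both tight: 1.81 servings and 5.095 servings → $3.35.
kale + banana: the both-tight solution has a negative serving — not a feasible corner.
Cheapest feasible corner: $3.35.

$3.35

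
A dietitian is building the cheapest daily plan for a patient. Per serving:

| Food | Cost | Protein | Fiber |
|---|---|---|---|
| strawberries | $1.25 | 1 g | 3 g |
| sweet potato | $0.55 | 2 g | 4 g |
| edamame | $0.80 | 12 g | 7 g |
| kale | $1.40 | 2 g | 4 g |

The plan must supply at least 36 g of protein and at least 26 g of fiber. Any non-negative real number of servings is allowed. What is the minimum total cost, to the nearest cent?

This is a tiny linear program; its minimum lies at a vertex of the feasible set. List the vertices and price them.
strawberries only: max(36/1, 26/3) = 36 servings → $45.00.
sweet potato only: max(36/2, 26/4) = 18 servings → $9.90.
edamame only: max(36/12, 26/7) = 3.714 servings → $2.97.
kale only: max(36/2, 26/4) = 18 servings → $25.20.
strawberries + sweet potato: intersection lies outside the first quadrant.
strawberries + edamame with both tight: 2.069 servings and 2.828 servings → $4.85.
strawberries + kale: intersection lies outside the first quadrant.
sweet potato + edamame with both tight: 1.765 servings and 2.706 servings → $3.14.
sweet potato + kale (both tight): parallel constraints — no distinct corner.
edamame + kale with both tight: 2.706 servings and 1.765 servings → $4.64.
Cheapest feasible corner: $2.97.

$2.97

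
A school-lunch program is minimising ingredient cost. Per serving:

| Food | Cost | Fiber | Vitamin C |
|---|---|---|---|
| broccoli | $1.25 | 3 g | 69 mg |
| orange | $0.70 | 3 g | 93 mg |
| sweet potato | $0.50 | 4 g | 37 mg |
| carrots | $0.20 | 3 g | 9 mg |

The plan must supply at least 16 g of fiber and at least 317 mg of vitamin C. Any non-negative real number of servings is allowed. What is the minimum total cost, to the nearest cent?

With two linear requirements the optimum uses one or two foods; enumerate the corners.
broccoli only: max(16/3, 317/69) = 5.333 servings → $6.67.
orange only: max(16/3, 317/93) = 5.333 servings → $3.73.
sweet potato only: max(16/4, 317/37) = 8.568 servings → $4.28.
carrots only: max(16/3, 317/9) = 35.22 servings → $7.04.
broccoli + orange with both targets exact would need a negative amount; discard.
broccoli + sweet potato with both tight: 4.097 servings and 0.9273 servings → $5.58.
broccoli + carrots with both tight: 4.483 servings and 0.85 servings → $5.77.
orange + sweet potato with both tight: 2.59 servings and 2.057 servings → $2.84.
orange + carrots with both tight: 3.202 servings and 2.131 servings → $2.67.
sweet potato + carrots with both targets exact would need a negative amount; discard.
Cheapest feasible corner: $2.67.

$2.67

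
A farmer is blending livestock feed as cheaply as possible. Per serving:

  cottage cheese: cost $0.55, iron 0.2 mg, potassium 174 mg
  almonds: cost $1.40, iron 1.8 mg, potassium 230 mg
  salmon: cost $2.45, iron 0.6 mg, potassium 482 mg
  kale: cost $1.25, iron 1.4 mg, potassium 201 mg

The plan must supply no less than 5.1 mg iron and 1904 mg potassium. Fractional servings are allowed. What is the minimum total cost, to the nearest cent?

cottage cheese only: max(5.1/0.2, 1904/174) = 25.5 servings → $14.03.
almonds only: max(5.1/1.8, 1904/230) = 8.278 servings → $11.59.
salmon only: max(5.1/0.6, 1904/482) = 8.5 servings → $20.82.
kale only: max(5.1/1.4, 1904/201) = 9.473 servings → $11.84.
cottage cheese + almonds with both tight: 8.436 servings and 1.896 servings → $7.29.
cottage cheese + salmon: the both-tight solution has a negative serving — not a feasible corner.
cottage cheese + kale with both tight: 8.065 servings and 2.491 servings → $7.55.
almonds + salmon with both tight: 1.803 servings and 3.09 servings → $10.09.
almonds + kale with both targets exact would need a negative amount; discard.
salmon + kale with both tight: 2.96 servings and 2.374 servings → $10.22.
Cheapest feasible corner: $7.29.

$7.29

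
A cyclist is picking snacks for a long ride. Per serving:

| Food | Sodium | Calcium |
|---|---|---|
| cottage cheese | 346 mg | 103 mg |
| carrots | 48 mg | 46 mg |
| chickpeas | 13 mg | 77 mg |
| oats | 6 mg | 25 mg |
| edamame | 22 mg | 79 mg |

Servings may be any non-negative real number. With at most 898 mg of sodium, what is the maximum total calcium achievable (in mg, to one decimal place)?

Calcium per mg sodium: chickpeas 5.923, oats 4.167, edamame 3.591, carrots 0.9583, cottage cheese 0.2977.
With no serving limits, spend the whole sodium allowance on chickpeas: 898 mg / 13 mg × 77 mg = 5318.9 mg.

5318.9 mg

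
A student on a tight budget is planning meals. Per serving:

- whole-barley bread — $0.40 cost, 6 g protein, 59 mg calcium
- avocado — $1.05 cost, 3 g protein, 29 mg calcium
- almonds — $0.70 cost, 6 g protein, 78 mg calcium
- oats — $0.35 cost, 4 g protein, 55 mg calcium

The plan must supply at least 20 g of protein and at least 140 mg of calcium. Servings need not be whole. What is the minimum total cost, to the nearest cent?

whole-barley bread only: max(20/6, 140/59) = 3.333 servings → $1.33.
avocado only: max(20/3, 140/29) = 6.667 servings → $7.00.
almonds only: max(20/6, 140/78) = 3.333 servings → $2.33.
oats only: max(20/4, 140/55) = 5 servings → $1.75.
whole-barley bread + avocado: the both-tight solution has a negative serving — not a feasible corner.
whole-barley bread + almonds: intersection lies outside the first quadrant.
whole-barley bread + oats with both targets exact would need a negative amount; discard.
avocado + almonds: intersection lies outside the first quadrant.
avocado + oats: the both-tight solution has a negative serving — not a feasible corner.
almonds + oats with both targets exact would need a negative amount; discard.
Cheapest feasible corner: $1.33.

$1.33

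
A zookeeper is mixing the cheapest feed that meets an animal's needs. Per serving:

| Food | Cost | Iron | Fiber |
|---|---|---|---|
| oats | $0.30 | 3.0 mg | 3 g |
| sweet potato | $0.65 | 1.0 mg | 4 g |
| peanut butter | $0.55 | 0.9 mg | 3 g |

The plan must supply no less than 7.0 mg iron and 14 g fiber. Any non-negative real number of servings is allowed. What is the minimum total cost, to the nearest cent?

oats only: max(7.0/3.0, 14/3) = 4.667 servings → $1.40.
sweet potato only: max(7.0/1.0, 14/4) = 7 servings → $4.55.
peanut butter only: max(7.0/0.9, 14/3) = 7.778 servings → $4.28.
oats + sweet potato with both tight: 1.556 servings and 2.333 servings → $1.98.
oats + peanut butter with both tight: 1.333 servings and 3.333 servings → $2.23.
sweet potato + peanut butter: intersection lies outside the first quadrant.
So the least-cost plan costs $1.40.

$1.40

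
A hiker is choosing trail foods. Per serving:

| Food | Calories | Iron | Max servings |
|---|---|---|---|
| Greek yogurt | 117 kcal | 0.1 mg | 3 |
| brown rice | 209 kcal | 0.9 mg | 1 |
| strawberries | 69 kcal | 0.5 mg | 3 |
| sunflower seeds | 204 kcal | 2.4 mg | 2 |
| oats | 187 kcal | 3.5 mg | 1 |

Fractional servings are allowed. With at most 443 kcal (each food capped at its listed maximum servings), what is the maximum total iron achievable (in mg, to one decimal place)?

6.5 mg

Iron per kcal: oats 0.01872, sunflower seeds 0.01176, strawberries 0.007246, brown rice 0.004306, Greek yogurt 0.0008547.
Take 1 serving of oats: uses 187 kcal, +3.5 mg iron (running total 3.5 mg).
Take 1.255 servings of sunflower seeds: uses 256 kcal, +3.0 mg iron (running total 6.5 mg).
Filling greedily by iron-per-kcal is optimal for one linear limit, giving 6.5 mg.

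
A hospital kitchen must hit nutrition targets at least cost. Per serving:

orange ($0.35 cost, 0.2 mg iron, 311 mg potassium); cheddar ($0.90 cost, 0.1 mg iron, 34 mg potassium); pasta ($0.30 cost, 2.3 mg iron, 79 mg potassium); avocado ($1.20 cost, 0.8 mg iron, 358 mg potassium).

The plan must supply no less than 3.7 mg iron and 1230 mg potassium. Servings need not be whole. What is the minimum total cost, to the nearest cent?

$1.66

For a min-cost LP with two ≥-constraints, a basic feasible solution has at most two positive variables.
orange only: max(3.7/0.2, 1230/311) = 18.5 servings → $6.47.
cheddar only: max(3.7/0.1, 1230/34) = 37 servings → $33.30.
pasta only: max(3.7/2.3, 1230/79) = 15.57 servings → $4.67.
avocado only: max(3.7/0.8, 1230/358) = 4.625 servings → $5.55.
orange + cheddar with both targets exact would need a negative amount; discard.
orange + pasta with both tight: 3.626 servings and 1.293 servings → $1.66.
orange + avocado: the both-tight solution has a negative serving — not a feasible corner.
cheddar + pasta with both tight: 36.08 servings and 0.03983 servings → $32.49.
cheddar + avocado: the both-tight solution has a negative serving — not a feasible corner.
pasta + avocado with both tight: 0.448 servings and 3.337 servings → $4.14.
The minimum over all feasible corners is $1.66.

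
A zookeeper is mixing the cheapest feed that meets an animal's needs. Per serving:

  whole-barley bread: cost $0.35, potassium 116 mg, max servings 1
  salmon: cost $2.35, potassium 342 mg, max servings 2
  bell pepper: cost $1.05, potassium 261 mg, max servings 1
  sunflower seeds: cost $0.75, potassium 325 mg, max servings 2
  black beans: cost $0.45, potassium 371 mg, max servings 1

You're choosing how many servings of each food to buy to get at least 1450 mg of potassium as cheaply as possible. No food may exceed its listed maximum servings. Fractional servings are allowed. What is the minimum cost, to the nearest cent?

Cost per mg of potassium: black beans $0.0012, sunflower seeds $0.0023, whole-barley bread $0.0030, bell pepper $0.0040, salmon $0.0069.
Take 1 serving of black beans: +371.0 mg potassium for $0.45 (total $0.45, still need 1079.0 mg).
Take 2 servings of sunflower seeds: +650.0 mg potassium for $1.50 (total $1.95, still need 429.0 mg).
Take 1 serving of whole-barley bread: +116.0 mg potassium for $0.35 (total $2.30, still need 313.0 mg).
Take 1 serving of bell pepper: +261.0 mg potassium for $1.05 (total $3.35, still need 52.0 mg).
Take 0.152 servings of salmon: +52.0 mg potassium for $0.36 (total $3.71, still need 0.0 mg).
Greedy by cheapest-per-mg is optimal for a single linear constraint, so the minimum cost is $3.71.

$3.71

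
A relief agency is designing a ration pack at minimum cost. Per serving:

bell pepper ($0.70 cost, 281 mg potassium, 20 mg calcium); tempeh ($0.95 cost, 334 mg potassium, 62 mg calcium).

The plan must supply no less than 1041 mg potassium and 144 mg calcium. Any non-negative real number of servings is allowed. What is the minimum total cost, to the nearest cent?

$2.81

At the optimum either one food covers both requirements or two foods hit both targets exactly; no other combination can be cheaper.
bell pepper only: max(1041/281, 144/20) = 7.2 servings → $5.04.
tempeh only: max(1041/334, 144/62) = 3.117 servings → $2.96.
bell pepper + tempeh with both tight: 1.531 servings and 1.829 servings → $2.81.
Cheapest feasible corner: $2.81.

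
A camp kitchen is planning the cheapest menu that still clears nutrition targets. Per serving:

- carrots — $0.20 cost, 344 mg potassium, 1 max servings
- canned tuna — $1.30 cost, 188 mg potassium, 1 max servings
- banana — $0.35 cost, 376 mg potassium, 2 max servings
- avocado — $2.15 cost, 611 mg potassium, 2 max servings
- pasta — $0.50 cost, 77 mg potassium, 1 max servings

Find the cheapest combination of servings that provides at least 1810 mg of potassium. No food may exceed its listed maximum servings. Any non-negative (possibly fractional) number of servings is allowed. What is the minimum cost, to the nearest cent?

Cost per mg of potassium: carrots $0.0006, banana $0.0009, avocado $0.0035, pasta $0.0065, canned tuna $0.0069.
Take 1 serving of carrots: +344.0 mg potassium for $0.20 (total $0.20, still need 1466.0 mg).
Take 2 servings of banana: +752.0 mg potassium for $0.70 (total $0.90, still need 714.0 mg).
Take 1.169 servings of avocado: +714.0 mg potassium for $2.51 (total $3.41, still need 0.0 mg).
Filling from the cheapest source first is optimal under one linear minimum: $3.41.

$3.41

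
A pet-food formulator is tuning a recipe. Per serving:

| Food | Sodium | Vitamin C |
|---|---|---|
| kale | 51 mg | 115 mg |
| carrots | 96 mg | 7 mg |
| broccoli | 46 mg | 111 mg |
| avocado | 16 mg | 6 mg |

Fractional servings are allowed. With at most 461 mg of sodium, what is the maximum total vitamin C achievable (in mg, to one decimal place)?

Vitamin C per mg sodium: broccoli 2.413, kale 2.255, avocado 0.375, carrots 0.07292.
With no serving limits, spend the whole sodium allowance on broccoli: 461 mg / 46 mg × 111 mg = 1112.4 mg.

1112.4 mg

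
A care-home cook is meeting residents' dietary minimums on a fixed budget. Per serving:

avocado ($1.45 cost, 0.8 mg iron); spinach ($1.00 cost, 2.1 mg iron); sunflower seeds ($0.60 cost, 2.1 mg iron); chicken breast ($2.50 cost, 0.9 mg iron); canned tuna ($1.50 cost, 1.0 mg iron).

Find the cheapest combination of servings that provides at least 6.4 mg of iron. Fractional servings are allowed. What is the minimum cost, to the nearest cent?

Cost per mg of iron: sunflower seeds $0.2857, spinach $0.4762, canned tuna $1.5000, avocado $1.8125, chicken breast $2.7778.
With no serving limits, use only sunflower seeds: 6.4 mg / 2.1 mg = 3.048 servings × $0.60 = $1.83.

$1.83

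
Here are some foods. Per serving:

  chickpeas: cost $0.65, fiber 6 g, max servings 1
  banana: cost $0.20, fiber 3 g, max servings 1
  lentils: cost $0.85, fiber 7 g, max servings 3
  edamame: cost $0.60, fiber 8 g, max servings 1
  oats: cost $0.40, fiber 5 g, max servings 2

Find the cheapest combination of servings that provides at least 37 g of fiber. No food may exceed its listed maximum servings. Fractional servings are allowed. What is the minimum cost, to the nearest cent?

Cost per g of fiber: banana $0.0667, edamame $0.0750, oats $0.0800, chickpeas $0.1083, lentils $0.1214.
Take 1 serving of banana: +3.0 g fiber for $0.20 (total $0.20, still need 34.0 g).
Take 1 serving of edamame: +8.0 g fiber for $0.60 (total $0.80, still need 26.0 g).
Take 2 servings of oats: +10.0 g fiber for $0.80 (total $1.60, still need 16.0 g).
Take 1 serving of chickpeas: +6.0 g fiber for $0.65 (total $2.25, still need 10.0 g).
Take 1.429 servings of lentils: +10.0 g fiber for $1.21 (total $3.46, still need 0.0 g).
Filling from the cheapest source first is optimal under one linear minimum: $3.46.

$3.46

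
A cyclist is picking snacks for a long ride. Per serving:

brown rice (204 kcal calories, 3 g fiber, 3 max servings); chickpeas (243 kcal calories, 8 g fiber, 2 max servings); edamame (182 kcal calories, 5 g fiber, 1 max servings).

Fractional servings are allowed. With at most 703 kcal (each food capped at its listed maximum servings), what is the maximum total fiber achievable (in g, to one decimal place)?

21.5 g

Fiber per kcal: chickpeas 0.03292, edamame 0.02747, brown rice 0.01471.
Take 2 servings of chickpeas: uses 486 kcal, +16.0 g fiber (running total 16.0 g).
Take 1 serving of edamame: uses 182 kcal, +5.0 g fiber (running total 21.0 g).
Take 0.1716 servings of brown rice: uses 35 kcal, +0.5 g fiber (running total 21.5 g).
Filling greedily by fiber-per-kcal is optimal for one linear limit, giving 21.5 g.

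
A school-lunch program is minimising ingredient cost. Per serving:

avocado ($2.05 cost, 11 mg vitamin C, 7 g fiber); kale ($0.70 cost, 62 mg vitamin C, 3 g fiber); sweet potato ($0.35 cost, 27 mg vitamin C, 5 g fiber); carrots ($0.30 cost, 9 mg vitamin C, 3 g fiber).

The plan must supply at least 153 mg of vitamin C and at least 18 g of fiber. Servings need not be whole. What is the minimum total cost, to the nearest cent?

$1.86

Compare the cost at each extreme point of the feasible region.
avocado only: max(153/11, 18/7) = 13.91 servings → $28.51.
kale only: max(153/62, 18/3) = 6 servings → $4.20.
sweet potato only: max(153/27, 18/5) = 5.667 servings → $1.98.
carrots only: max(153/9, 18/3) = 17 servings → $5.10.
avocado + kale with both tight: 1.638 servings and 2.177 servings → $4.88.
avocado + sweet potato: the both-tight solution has a negative serving — not a feasible corner.
avocado + carrots: the both-tight solution has a negative serving — not a feasible corner.
kale + sweet potato with both tight: 1.218 servings and 2.869 servings → $1.86.
kale + carrots with both tight: 1.868 servings and 4.132 servings → $2.55.
sweet potato + carrots: intersection lies outside the first quadrant.
Cheapest feasible corner: $1.86.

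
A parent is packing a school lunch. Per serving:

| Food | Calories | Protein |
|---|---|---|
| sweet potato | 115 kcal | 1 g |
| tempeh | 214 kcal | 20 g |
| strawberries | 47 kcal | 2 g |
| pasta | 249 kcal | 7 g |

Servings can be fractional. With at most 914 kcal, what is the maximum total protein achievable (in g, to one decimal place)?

85.4 g

Protein per kcal: tempeh 0.09346, strawberries 0.04255, pasta 0.02811, sweet potato 0.008696.
With no serving limits, spend the whole calories allowance on tempeh: 914 kcal / 214 kcal × 20 g = 85.4 g.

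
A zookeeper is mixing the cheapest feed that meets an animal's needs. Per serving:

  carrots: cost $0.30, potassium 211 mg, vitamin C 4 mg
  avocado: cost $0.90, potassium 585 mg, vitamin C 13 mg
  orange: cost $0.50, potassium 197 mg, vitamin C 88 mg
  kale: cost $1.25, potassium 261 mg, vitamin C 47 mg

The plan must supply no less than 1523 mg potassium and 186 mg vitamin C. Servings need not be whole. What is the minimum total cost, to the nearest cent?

At the optimum either one food covers both requirements or two foods hit both targets exactly; no other combination can be cheaper.
carrots only: max(1523/211, 186/4) = 46.5 servings → $13.95.
avocado only: max(1523/585, 186/13) = 14.31 servings → $12.88.
orange only: max(1523/197, 186/88) = 7.731 servings → $3.87.
kale only: max(1523/261, 186/47) = 5.835 servings → $7.29.
carrots + avocado with both targets exact would need a negative amount; discard.
carrots + orange with both tight: 5.477 servings and 1.865 servings → $2.58.
carrots + kale with both tight: 2.596 servings and 3.737 servings → $5.45.
avocado + orange with both tight: 1.991 servings and 1.82 servings → $2.70.
avocado + kale with both tight: 0.9557 servings and 3.693 servings → $5.48.
orange + kale: the both-tight solution has a negative serving — not a feasible corner.
So the least-cost plan costs $2.58.

$2.58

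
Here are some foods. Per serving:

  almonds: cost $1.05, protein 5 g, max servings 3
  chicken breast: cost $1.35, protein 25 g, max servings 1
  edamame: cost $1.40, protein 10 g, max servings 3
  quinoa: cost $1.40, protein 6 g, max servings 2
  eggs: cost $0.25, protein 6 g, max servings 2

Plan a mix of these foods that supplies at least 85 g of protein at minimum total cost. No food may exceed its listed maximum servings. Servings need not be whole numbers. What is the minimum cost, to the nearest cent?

$9.90

Cost per g of protein: eggs $0.0417, chicken breast $0.0540, edamame $0.1400, almonds $0.2100, quinoa $0.2333.
Take 2 servings of eggs: +12.0 g protein for $0.50 (total $0.50, still need 73.0 g).
Take 1 serving of chicken breast: +25.0 g protein for $1.35 (total $1.85, still need 48.0 g).
Take 3 servings of edamame: +30.0 g protein for $4.20 (total $6.05, still need 18.0 g).
Take 3 servings of almonds: +15.0 g protein for $3.15 (total $9.20, still need 3.0 g).
Take 0.5 servings of quinoa: +3.0 g protein for $0.70 (total $9.90, still need 0.0 g).
Filling from the cheapest source first is optimal under one linear minimum: $9.90.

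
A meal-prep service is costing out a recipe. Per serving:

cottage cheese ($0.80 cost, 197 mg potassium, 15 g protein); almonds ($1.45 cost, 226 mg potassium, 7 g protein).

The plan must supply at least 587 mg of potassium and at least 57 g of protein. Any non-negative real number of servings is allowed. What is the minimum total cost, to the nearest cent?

$3.04

For a min-cost LP with two ≥-constraints, a basic feasible solution has at most two positive variables.
cottage cheese only: max(587/197, 57/15) = 3.8 servings → $3.04.
almonds only: max(587/226, 57/7) = 8.143 servings → $11.81.
cottage cheese + almonds: the both-tight solution has a negative serving — not a feasible corner.
The minimum over all feasible corners is $3.04.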